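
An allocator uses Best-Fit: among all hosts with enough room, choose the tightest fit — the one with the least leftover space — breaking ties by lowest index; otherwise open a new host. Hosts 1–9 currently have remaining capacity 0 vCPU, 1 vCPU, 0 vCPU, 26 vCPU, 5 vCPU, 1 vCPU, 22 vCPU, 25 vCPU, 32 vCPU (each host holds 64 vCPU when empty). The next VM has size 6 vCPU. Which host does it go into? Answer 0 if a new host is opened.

7

Hosts with room: host 4 (26 vCPU), host 7 (22 vCPU), host 8 (25 vCPU), host 9 (32 vCPU).
Tightest fit is host 7 with 22 vCPU free.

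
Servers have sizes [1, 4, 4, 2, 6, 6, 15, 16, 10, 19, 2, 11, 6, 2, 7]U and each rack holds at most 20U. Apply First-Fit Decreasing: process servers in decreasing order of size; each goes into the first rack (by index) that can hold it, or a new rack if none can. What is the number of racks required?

6 racks

Sorted descending: 19, 16, 15, 11, 10, 7, 6, 6, 6, 4, 4, 2, 2, 2, 1.
rack 1: place 19U, 1U left
rack 2: place 16U, 4U left
rack 3: place 15U, 5U left
rack 4: place 11U, 9U left
rack 5: place 10U, 10U left
rack 4: place 7U, 2U left
rack 5: place 6U, 4U left
rack 6: place 6U, 14U left
rack 6: place 6U, 8U left
rack 2: place 4U, 0U left
rack 3: place 4U, 1U left
rack 4: place 2U, 0U left
rack 5: place 2U, 2U left
rack 5: place 2U, 0U left
rack 1: place 1U, 0U left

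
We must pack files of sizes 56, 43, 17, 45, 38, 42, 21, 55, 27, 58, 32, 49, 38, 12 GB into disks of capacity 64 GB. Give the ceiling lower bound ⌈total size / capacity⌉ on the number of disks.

9 disks

Total size = 56 + 43 + 17 + 45 + 38 + 42 + 21 + 55 + 27 + 58 + 32 + 49 + 38 + 12 = 533 GB.
⌈533 / 64⌉ = 9.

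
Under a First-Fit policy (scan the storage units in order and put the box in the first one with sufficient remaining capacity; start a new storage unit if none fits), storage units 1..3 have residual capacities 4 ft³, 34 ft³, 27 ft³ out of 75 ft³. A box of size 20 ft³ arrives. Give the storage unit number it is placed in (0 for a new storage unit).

Storage units with room: storage unit 2 (34 ft³), storage unit 3 (27 ft³).
The first with room is storage unit 2.

2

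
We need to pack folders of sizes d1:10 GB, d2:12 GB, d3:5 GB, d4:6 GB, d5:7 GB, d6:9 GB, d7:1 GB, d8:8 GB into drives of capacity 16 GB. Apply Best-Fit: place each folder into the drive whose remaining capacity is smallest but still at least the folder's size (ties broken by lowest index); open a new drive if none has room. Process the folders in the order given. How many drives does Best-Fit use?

5

Put d1 (10 GB) in drive 1; 6 GB remain.
Put d2 (12 GB) in drive 2; 4 GB remain.
Put d3 (5 GB) in drive 1; 1 GB remain.
Put d4 (6 GB) in drive 3; 10 GB remain.
Put d5 (7 GB) in drive 3; 3 GB remain.
Put d6 (9 GB) in drive 4; 7 GB remain.
Put d7 (1 GB) in drive 1; 0 GB remain.
Put d8 (8 GB) in drive 5; 8 GB remain.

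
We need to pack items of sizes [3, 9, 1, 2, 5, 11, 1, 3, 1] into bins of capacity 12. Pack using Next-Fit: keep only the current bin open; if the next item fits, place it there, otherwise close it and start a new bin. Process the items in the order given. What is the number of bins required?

4

3 → bin 1 (remaining 9)
9 → bin 1 (remaining 0)
1 → bin 2 (remaining 11)
2 → bin 2 (remaining 9)
5 → bin 2 (remaining 4)
11 → bin 3 (remaining 1)
1 → bin 3 (remaining 0)
3 → bin 4 (remaining 9)
1 → bin 4 (remaining 8)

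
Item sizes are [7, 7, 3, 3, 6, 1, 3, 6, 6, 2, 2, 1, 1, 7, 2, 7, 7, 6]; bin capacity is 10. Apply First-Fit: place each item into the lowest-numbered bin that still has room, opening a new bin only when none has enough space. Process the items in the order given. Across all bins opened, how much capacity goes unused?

13

bin 1: place 7, 3 left
bin 2: place 7, 3 left
bin 1: place 3, 0 left
bin 2: place 3, 0 left
bin 3: place 6, 4 left
bin 3: place 1, 3 left
bin 3: place 3, 0 left
bin 4: place 6, 4 left
bin 5: place 6, 4 left
bin 4: place 2, 2 left
bin 4: place 2, 0 left
bin 5: place 1, 3 left
bin 5: place 1, 2 left
bin 6: place 7, 3 left
bin 5: place 2, 0 left
bin 7: place 7, 3 left
bin 8: place 7, 3 left
bin 9: place 6, 4 left
9 bins × 10 = 90; used 77; unused 13.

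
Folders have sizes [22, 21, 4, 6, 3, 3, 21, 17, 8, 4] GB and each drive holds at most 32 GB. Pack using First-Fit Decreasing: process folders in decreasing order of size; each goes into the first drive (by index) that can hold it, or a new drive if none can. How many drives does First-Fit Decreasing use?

Sorted descending: 22, 21, 21, 17, 8, 6, 4, 4, 3, 3.
22 GB → drive 1 (remaining 10 GB)
21 GB → drive 2 (remaining 11 GB)
21 GB → drive 3 (remaining 11 GB)
17 GB → drive 4 (remaining 15 GB)
8 GB → drive 1 (remaining 2 GB)
6 GB → drive 2 (remaining 5 GB)
4 GB → drive 2 (remaining 1 GB)
4 GB → drive 3 (remaining 7 GB)
3 GB → drive 3 (remaining 4 GB)
3 GB → drive 3 (remaining 1 GB)
Final drives: [22,8] [21,6,4] [21,4,3,3] [17].

4 drives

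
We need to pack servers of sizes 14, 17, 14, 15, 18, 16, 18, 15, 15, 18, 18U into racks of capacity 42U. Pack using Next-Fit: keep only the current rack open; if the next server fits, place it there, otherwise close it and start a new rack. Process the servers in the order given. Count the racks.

rack 1: place 14U, 28U left
rack 1: place 17U, 11U left
rack 2: place 14U, 28U left
rack 2: place 15U, 13U left
rack 3: place 18U, 24U left
rack 3: place 16U, 8U left
rack 4: place 18U, 24U left
rack 4: place 15U, 9U left
rack 5: place 15U, 27U left
rack 5: place 18U, 9U left
rack 6: place 18U, 24U left

6 racks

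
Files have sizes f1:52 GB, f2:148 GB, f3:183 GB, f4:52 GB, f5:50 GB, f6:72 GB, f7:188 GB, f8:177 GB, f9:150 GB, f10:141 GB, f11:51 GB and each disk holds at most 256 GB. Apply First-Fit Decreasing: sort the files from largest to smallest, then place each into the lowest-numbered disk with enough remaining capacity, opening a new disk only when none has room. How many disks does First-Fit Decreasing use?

6 disks

Sorted descending: 188, 183, 177, 150, 148, 141, 72, 52, 52, 51, 50.
188 GB → disk 1 (remaining 68 GB)
183 GB → disk 2 (remaining 73 GB)
177 GB → disk 3 (remaining 79 GB)
150 GB → disk 4 (remaining 106 GB)
148 GB → disk 5 (remaining 108 GB)
141 GB → disk 6 (remaining 115 GB)
72 GB → disk 2 (remaining 1 GB)
52 GB → disk 1 (remaining 16 GB)
52 GB → disk 3 (remaining 27 GB)
51 GB → disk 4 (remaining 55 GB)
50 GB → disk 4 (remaining 5 GB)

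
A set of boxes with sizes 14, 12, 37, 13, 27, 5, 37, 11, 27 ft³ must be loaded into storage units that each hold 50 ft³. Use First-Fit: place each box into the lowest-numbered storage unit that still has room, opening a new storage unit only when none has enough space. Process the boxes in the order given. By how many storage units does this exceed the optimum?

First-Fit: [14,12,13,5] [37,11] [27] [37] [27] → 5 storage units.
Total size 183 ft³; any packing needs at least ⌈183/50⌉ = 4 storage units.
An optimal packing achieves that bound: [37,13] [37,12] [27,14,5] [27,11] → 4 storage units.
Excess: 5 − 4 = 1.

1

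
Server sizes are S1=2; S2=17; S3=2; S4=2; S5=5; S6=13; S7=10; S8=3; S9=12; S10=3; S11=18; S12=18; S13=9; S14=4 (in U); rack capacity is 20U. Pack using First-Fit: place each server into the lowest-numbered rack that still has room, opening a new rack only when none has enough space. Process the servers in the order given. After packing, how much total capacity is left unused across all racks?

22

S1 (2U) → rack 1 (remaining 18U)
S2 (17U) → rack 1 (remaining 1U)
S3 (2U) → rack 2 (remaining 18U)
S4 (2U) → rack 2 (remaining 16U)
S5 (5U) → rack 2 (remaining 11U)
S6 (13U) → rack 3 (remaining 7U)
S7 (10U) → rack 2 (remaining 1U)
S8 (3U) → rack 3 (remaining 4U)
S9 (12U) → rack 4 (remaining 8U)
S10 (3U) → rack 3 (remaining 1U)
S11 (18U) → rack 5 (remaining 2U)
S12 (18U) → rack 6 (remaining 2U)
S13 (9U) → rack 7 (remaining 11U)
S14 (4U) → rack 4 (remaining 4U)
7 racks × 20U = 140U; used 118U; unused 22U.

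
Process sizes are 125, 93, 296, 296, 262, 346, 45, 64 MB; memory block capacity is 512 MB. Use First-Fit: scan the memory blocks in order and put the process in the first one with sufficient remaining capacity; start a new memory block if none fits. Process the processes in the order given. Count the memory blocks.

4 memory blocks

Put 125 MB in memory block 1; 387 MB remain.
Put 93 MB in memory block 1; 294 MB remain.
Put 296 MB in memory block 2; 216 MB remain.
Put 296 MB in memory block 3; 216 MB remain.
Put 262 MB in memory block 1; 32 MB remain.
Put 346 MB in memory block 4; 166 MB remain.
Put 45 MB in memory block 2; 171 MB remain.
Put 64 MB in memory block 2; 107 MB remain.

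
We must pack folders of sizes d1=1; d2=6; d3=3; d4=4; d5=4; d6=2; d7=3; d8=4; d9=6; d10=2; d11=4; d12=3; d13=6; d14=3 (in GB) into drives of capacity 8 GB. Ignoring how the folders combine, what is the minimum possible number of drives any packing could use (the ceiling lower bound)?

7 drives

Total size = 1 + 6 + 3 + 4 + 4 + 2 + 3 + 4 + 6 + 2 + 4 + 3 + 6 + 3 = 51 GB.
⌈51 / 8⌉ = 7.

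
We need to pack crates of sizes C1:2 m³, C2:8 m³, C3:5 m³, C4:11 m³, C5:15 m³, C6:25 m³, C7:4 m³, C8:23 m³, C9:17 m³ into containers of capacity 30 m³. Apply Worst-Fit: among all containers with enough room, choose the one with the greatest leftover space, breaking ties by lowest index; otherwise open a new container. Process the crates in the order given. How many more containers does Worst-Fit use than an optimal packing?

1

Worst-Fit: [2,8,5,11] [15,4] [25] [23] [17] → 5 containers.
Total size 110 m³; any packing needs at least ⌈110/30⌉ = 4 containers.
An optimal packing achieves that bound: [25,5] [23,4,2] [17,11] [15,8] → 4 containers.
Excess: 5 − 4 = 1.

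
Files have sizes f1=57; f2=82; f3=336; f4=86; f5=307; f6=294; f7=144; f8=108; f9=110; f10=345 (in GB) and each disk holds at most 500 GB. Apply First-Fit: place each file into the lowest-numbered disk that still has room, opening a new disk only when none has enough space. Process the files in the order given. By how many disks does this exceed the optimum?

First-Fit: [57,82,336] [86,307] [294,144] [108,110] [345] → 5 disks.
Total size 1869 GB; any packing needs at least ⌈1869/500⌉ = 4 disks.
An optimal packing achieves that bound: [345,144] [336,110] [307,108,82] [294,86,57] → 4 disks.
Excess: 5 − 4 = 1.

1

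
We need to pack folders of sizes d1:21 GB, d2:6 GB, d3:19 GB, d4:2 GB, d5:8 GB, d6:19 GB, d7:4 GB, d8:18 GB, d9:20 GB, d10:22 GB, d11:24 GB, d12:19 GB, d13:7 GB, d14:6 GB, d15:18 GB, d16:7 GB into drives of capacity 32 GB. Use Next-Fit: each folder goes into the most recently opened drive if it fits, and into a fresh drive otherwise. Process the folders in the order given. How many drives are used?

9

Put d1 (21 GB) in drive 1; 11 GB remain.
Put d2 (6 GB) in drive 1; 5 GB remain.
Put d3 (19 GB) in drive 2; 13 GB remain.
Put d4 (2 GB) in drive 2; 11 GB remain.
Put d5 (8 GB) in drive 2; 3 GB remain.
Put d6 (19 GB) in drive 3; 13 GB remain.
Put d7 (4 GB) in drive 3; 9 GB remain.
Put d8 (18 GB) in drive 4; 14 GB remain.
Put d9 (20 GB) in drive 5; 12 GB remain.
Put d10 (22 GB) in drive 6; 10 GB remain.
Put d11 (24 GB) in drive 7; 8 GB remain.
Put d12 (19 GB) in drive 8; 13 GB remain.
Put d13 (7 GB) in drive 8; 6 GB remain.
Put d14 (6 GB) in drive 8; 0 GB remain.
Put d15 (18 GB) in drive 9; 14 GB remain.
Put d16 (7 GB) in drive 9; 7 GB remain.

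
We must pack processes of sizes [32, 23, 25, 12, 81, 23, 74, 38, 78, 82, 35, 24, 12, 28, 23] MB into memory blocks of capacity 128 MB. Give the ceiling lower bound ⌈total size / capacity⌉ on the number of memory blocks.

Total size = 32 + 23 + 25 + 12 + 81 + 23 + 74 + 38 + 78 + 82 + 35 + 24 + 12 + 28 + 23 = 590 MB.
⌈590 / 128⌉ = 5.

5 memory blocks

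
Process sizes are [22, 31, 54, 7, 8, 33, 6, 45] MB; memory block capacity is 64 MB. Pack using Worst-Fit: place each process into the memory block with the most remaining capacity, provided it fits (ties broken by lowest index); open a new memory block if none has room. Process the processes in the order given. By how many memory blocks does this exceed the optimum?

0

Worst-Fit: [22,31,7] [54,8] [33,6] [45] → 4 memory blocks.
Total size 206 MB; any packing needs at least ⌈206/64⌉ = 4 memory blocks.
So 4 is already optimal.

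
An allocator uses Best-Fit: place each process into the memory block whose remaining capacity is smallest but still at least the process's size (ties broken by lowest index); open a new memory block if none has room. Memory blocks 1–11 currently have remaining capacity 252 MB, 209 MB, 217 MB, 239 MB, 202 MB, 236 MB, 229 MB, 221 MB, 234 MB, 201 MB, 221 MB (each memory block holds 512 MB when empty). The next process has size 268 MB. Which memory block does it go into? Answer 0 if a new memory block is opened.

No memory block has ≥ 268 MB free, so a new memory block is opened.

0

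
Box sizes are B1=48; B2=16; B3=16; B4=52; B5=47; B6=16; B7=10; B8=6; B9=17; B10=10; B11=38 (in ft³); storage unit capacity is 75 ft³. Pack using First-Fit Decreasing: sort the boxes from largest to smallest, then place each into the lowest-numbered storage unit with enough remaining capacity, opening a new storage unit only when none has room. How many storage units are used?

4

Sorted descending: 52, 48, 47, 38, 17, 16, 16, 16, 10, 10, 6.
Put 52 ft³ in storage unit 1; 23 ft³ remain.
Put 48 ft³ in storage unit 2; 27 ft³ remain.
Put 47 ft³ in storage unit 3; 28 ft³ remain.
Put 38 ft³ in storage unit 4; 37 ft³ remain.
Put 17 ft³ in storage unit 1; 6 ft³ remain.
Put 16 ft³ in storage unit 2; 11 ft³ remain.
Put 16 ft³ in storage unit 3; 12 ft³ remain.
Put 16 ft³ in storage unit 4; 21 ft³ remain.
Put 10 ft³ in storage unit 2; 1 ft³ remain.
Put 10 ft³ in storage unit 3; 2 ft³ remain.
Put 6 ft³ in storage unit 1; 0 ft³ remain.
Final storage units: [52,17,6] [48,16,10] [47,16,10] [38,16].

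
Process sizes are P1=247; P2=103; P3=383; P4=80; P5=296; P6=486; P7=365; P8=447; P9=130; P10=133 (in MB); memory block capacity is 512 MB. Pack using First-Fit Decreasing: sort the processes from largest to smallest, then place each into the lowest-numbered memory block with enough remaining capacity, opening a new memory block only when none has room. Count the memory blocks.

Sorted descending: 486, 447, 383, 365, 296, 247, 133, 130, 103, 80.
Put 486 MB in memory block 1; 26 MB remain.
Put 447 MB in memory block 2; 65 MB remain.
Put 383 MB in memory block 3; 129 MB remain.
Put 365 MB in memory block 4; 147 MB remain.
Put 296 MB in memory block 5; 216 MB remain.
Put 247 MB in memory block 6; 265 MB remain.
Put 133 MB in memory block 4; 14 MB remain.
Put 130 MB in memory block 5; 86 MB remain.
Put 103 MB in memory block 3; 26 MB remain.
Put 80 MB in memory block 5; 6 MB remain.
Final memory blocks: [486] [447] [383,103] [365,133] [296,130,80] [247].

6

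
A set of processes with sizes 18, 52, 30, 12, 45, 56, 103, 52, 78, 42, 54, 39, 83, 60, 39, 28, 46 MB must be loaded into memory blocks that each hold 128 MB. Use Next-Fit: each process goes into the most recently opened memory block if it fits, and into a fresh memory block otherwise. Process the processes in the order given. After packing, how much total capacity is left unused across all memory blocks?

315

18 MB → memory block 1 (remaining 110 MB)
52 MB → memory block 1 (remaining 58 MB)
30 MB → memory block 1 (remaining 28 MB)
12 MB → memory block 1 (remaining 16 MB)
45 MB → memory block 2 (remaining 83 MB)
56 MB → memory block 2 (remaining 27 MB)
103 MB → memory block 3 (remaining 25 MB)
52 MB → memory block 4 (remaining 76 MB)
78 MB → memory block 5 (remaining 50 MB)
42 MB → memory block 5 (remaining 8 MB)
54 MB → memory block 6 (remaining 74 MB)
39 MB → memory block 6 (remaining 35 MB)
83 MB → memory block 7 (remaining 45 MB)
60 MB → memory block 8 (remaining 68 MB)
39 MB → memory block 8 (remaining 29 MB)
28 MB → memory block 8 (remaining 1 MB)
46 MB → memory block 9 (remaining 82 MB)
9 memory blocks × 128 MB = 1152 MB; used 837 MB; unused 315 MB.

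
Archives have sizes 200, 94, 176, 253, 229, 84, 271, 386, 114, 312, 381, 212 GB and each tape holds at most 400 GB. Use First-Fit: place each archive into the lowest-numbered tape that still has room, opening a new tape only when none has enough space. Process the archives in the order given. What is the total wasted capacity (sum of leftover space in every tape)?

200 GB → tape 1 (remaining 200 GB)
94 GB → tape 1 (remaining 106 GB)
176 GB → tape 2 (remaining 224 GB)
253 GB → tape 3 (remaining 147 GB)
229 GB → tape 4 (remaining 171 GB)
84 GB → tape 1 (remaining 22 GB)
271 GB → tape 5 (remaining 129 GB)
386 GB → tape 6 (remaining 14 GB)
114 GB → tape 2 (remaining 110 GB)
312 GB → tape 7 (remaining 88 GB)
381 GB → tape 8 (remaining 19 GB)
212 GB → tape 9 (remaining 188 GB)
9 tapes × 400 GB = 3600 GB; used 2712 GB; unused 888 GB.

888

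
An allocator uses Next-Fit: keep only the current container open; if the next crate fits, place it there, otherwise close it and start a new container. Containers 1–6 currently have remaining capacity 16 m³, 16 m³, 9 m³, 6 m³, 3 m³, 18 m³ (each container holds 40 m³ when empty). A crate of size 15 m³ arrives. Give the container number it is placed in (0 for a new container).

6

Next-Fit only looks at container 6, which has 18 m³ free.
15 m³ fits there.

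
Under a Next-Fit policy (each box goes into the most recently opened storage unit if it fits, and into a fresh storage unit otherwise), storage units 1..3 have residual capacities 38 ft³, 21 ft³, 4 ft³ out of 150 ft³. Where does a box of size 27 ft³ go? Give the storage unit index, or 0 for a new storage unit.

0

Next-Fit only looks at storage unit 3, which has 4 ft³ free.
27 ft³ does not fit, so a new storage unit is opened.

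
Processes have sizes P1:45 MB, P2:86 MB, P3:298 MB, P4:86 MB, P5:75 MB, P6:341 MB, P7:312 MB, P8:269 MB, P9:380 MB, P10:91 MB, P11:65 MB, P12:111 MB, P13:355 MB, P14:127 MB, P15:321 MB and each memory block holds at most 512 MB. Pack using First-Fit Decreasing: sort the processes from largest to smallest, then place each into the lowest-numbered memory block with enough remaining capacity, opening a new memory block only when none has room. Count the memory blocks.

Sorted descending: 380, 355, 341, 321, 312, 298, 269, 127, 111, 91, 86, 86, 75, 65, 45.
Put 380 MB in memory block 1; 132 MB remain.
Put 355 MB in memory block 2; 157 MB remain.
Put 341 MB in memory block 3; 171 MB remain.
Put 321 MB in memory block 4; 191 MB remain.
Put 312 MB in memory block 5; 200 MB remain.
Put 298 MB in memory block 6; 214 MB remain.
Put 269 MB in memory block 7; 243 MB remain.
Put 127 MB in memory block 1; 5 MB remain.
Put 111 MB in memory block 2; 46 MB remain.
Put 91 MB in memory block 3; 80 MB remain.
Put 86 MB in memory block 4; 105 MB remain.
Put 86 MB in memory block 4; 19 MB remain.
Put 75 MB in memory block 3; 5 MB remain.
Put 65 MB in memory block 5; 135 MB remain.
Put 45 MB in memory block 2; 1 MB remain.

7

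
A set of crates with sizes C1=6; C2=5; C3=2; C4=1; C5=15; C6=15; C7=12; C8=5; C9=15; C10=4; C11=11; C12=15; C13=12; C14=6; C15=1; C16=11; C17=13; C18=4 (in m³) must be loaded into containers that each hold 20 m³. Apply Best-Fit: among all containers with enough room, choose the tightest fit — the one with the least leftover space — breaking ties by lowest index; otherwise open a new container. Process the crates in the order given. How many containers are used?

C1 (6 m³) → container 1 (remaining 14 m³)
C2 (5 m³) → container 1 (remaining 9 m³)
C3 (2 m³) → container 1 (remaining 7 m³)
C4 (1 m³) → container 1 (remaining 6 m³)
C5 (15 m³) → container 2 (remaining 5 m³)
C6 (15 m³) → container 3 (remaining 5 m³)
C7 (12 m³) → container 4 (remaining 8 m³)
C8 (5 m³) → container 2 (remaining 0 m³)
C9 (15 m³) → container 5 (remaining 5 m³)
C10 (4 m³) → container 3 (remaining 1 m³)
C11 (11 m³) → container 6 (remaining 9 m³)
C12 (15 m³) → container 7 (remaining 5 m³)
C13 (12 m³) → container 8 (remaining 8 m³)
C14 (6 m³) → container 1 (remaining 0 m³)
C15 (1 m³) → container 3 (remaining 0 m³)
C16 (11 m³) → container 9 (remaining 9 m³)
C17 (13 m³) → container 10 (remaining 7 m³)
C18 (4 m³) → container 5 (remaining 1 m³)

10 containers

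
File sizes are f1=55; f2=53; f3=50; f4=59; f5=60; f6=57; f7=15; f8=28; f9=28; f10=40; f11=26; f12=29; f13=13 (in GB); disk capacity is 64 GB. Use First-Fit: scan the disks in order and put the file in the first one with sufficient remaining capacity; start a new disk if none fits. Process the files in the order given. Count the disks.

Put f1 (55 GB) in disk 1; 9 GB remain.
Put f2 (53 GB) in disk 2; 11 GB remain.
Put f3 (50 GB) in disk 3; 14 GB remain.
Put f4 (59 GB) in disk 4; 5 GB remain.
Put f5 (60 GB) in disk 5; 4 GB remain.
Put f6 (57 GB) in disk 6; 7 GB remain.
Put f7 (15 GB) in disk 7; 49 GB remain.
Put f8 (28 GB) in disk 7; 21 GB remain.
Put f9 (28 GB) in disk 8; 36 GB remain.
Put f10 (40 GB) in disk 9; 24 GB remain.
Put f11 (26 GB) in disk 8; 10 GB remain.
Put f12 (29 GB) in disk 10; 35 GB remain.
Put f13 (13 GB) in disk 3; 1 GB remain.

10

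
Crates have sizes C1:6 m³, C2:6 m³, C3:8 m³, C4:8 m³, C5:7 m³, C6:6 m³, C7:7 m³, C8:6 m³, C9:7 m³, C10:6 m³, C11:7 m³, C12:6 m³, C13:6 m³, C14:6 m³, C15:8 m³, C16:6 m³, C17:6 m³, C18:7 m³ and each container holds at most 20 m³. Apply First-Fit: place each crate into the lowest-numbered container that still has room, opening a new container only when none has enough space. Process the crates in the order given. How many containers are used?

container 1: place C1 (6 m³), 14 m³ left
container 1: place C2 (6 m³), 8 m³ left
container 1: place C3 (8 m³), 0 m³ left
container 2: place C4 (8 m³), 12 m³ left
container 2: place C5 (7 m³), 5 m³ left
container 3: place C6 (6 m³), 14 m³ left
container 3: place C7 (7 m³), 7 m³ left
container 3: place C8 (6 m³), 1 m³ left
container 4: place C9 (7 m³), 13 m³ left
container 4: place C10 (6 m³), 7 m³ left
container 4: place C11 (7 m³), 0 m³ left
container 5: place C12 (6 m³), 14 m³ left
container 5: place C13 (6 m³), 8 m³ left
container 5: place C14 (6 m³), 2 m³ left
container 6: place C15 (8 m³), 12 m³ left
container 6: place C16 (6 m³), 6 m³ left
container 6: place C17 (6 m³), 0 m³ left
container 7: place C18 (7 m³), 13 m³ left
Final containers: [6,6,8] [8,7] [6,7,6] [7,6,7] [6,6,6] [8,6,6] [7].

7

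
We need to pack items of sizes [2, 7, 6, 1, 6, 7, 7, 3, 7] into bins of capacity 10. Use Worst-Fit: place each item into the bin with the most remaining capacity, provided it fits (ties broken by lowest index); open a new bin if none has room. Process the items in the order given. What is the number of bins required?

6

bin 1: place 2, 8 left
bin 1: place 7, 1 left
bin 2: place 6, 4 left
bin 2: place 1, 3 left
bin 3: place 6, 4 left
bin 4: place 7, 3 left
bin 5: place 7, 3 left
bin 3: place 3, 1 left
bin 6: place 7, 3 left
Final bins: [2,7] [6,1] [6,3] [7] [7] [7].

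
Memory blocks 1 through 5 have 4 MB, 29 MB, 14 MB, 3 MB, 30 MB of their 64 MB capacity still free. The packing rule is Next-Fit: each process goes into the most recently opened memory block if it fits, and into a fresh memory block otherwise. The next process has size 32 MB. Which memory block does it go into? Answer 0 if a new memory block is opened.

Next-Fit only looks at memory block 5, which has 30 MB free.
32 MB does not fit, so a new memory block is opened.

0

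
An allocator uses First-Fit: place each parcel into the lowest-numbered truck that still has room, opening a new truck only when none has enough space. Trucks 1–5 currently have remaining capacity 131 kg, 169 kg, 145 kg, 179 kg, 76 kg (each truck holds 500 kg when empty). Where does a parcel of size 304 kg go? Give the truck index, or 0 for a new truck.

No truck has ≥ 304 kg free, so a new truck is opened.

0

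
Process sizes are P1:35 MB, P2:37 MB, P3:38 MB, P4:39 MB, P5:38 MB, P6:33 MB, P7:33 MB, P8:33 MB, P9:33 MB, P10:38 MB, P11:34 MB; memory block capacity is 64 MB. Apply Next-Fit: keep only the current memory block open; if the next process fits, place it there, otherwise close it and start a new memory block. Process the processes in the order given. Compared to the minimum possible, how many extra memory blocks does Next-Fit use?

0

Next-Fit: [35] [37] [38] [39] [38] [33] [33] [33] [33] [38] [34] → 11 memory blocks.
11 processes exceed 32 MB (half the capacity), and no two of those can share a memory block, so at least 11 memory blocks are needed.
So 11 is already optimal.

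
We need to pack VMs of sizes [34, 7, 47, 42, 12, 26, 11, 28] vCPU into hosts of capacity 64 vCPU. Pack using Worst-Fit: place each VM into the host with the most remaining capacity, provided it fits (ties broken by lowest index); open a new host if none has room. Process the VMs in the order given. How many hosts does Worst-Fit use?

34 vCPU → host 1 (remaining 30 vCPU)
7 vCPU → host 1 (remaining 23 vCPU)
47 vCPU → host 2 (remaining 17 vCPU)
42 vCPU → host 3 (remaining 22 vCPU)
12 vCPU → host 1 (remaining 11 vCPU)
26 vCPU → host 4 (remaining 38 vCPU)
11 vCPU → host 4 (remaining 27 vCPU)
28 vCPU → host 5 (remaining 36 vCPU)

5 hosts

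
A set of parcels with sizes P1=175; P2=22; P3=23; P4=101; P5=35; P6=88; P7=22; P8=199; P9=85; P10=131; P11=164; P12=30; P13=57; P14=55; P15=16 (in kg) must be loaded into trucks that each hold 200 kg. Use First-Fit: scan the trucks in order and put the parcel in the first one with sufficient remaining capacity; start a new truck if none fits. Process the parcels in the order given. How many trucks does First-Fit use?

7

P1 (175 kg) → truck 1 (remaining 25 kg)
P2 (22 kg) → truck 1 (remaining 3 kg)
P3 (23 kg) → truck 2 (remaining 177 kg)
P4 (101 kg) → truck 2 (remaining 76 kg)
P5 (35 kg) → truck 2 (remaining 41 kg)
P6 (88 kg) → truck 3 (remaining 112 kg)
P7 (22 kg) → truck 2 (remaining 19 kg)
P8 (199 kg) → truck 4 (remaining 1 kg)
P9 (85 kg) → truck 3 (remaining 27 kg)
P10 (131 kg) → truck 5 (remaining 69 kg)
P11 (164 kg) → truck 6 (remaining 36 kg)
P12 (30 kg) → truck 5 (remaining 39 kg)
P13 (57 kg) → truck 7 (remaining 143 kg)
P14 (55 kg) → truck 7 (remaining 88 kg)
P15 (16 kg) → truck 2 (remaining 3 kg)
Final trucks: [175,22] [23,101,35,22,16] [88,85] [199] [131,30] [164] [57,55].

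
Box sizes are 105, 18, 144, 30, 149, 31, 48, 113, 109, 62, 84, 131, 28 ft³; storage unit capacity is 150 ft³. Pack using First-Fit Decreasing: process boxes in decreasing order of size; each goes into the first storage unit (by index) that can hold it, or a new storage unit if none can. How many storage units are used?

8

Sorted descending: 149, 144, 131, 113, 109, 105, 84, 62, 48, 31, 30, 28, 18.
Put 149 ft³ in storage unit 1; 1 ft³ remain.
Put 144 ft³ in storage unit 2; 6 ft³ remain.
Put 131 ft³ in storage unit 3; 19 ft³ remain.
Put 113 ft³ in storage unit 4; 37 ft³ remain.
Put 109 ft³ in storage unit 5; 41 ft³ remain.
Put 105 ft³ in storage unit 6; 45 ft³ remain.
Put 84 ft³ in storage unit 7; 66 ft³ remain.
Put 62 ft³ in storage unit 7; 4 ft³ remain.
Put 48 ft³ in storage unit 8; 102 ft³ remain.
Put 31 ft³ in storage unit 4; 6 ft³ remain.
Put 30 ft³ in storage unit 5; 11 ft³ remain.
Put 28 ft³ in storage unit 6; 17 ft³ remain.
Put 18 ft³ in storage unit 3; 1 ft³ remain.
Final storage units: [149] [144] [131,18] [113,31] [109,30] [105,28] [84,62] [48].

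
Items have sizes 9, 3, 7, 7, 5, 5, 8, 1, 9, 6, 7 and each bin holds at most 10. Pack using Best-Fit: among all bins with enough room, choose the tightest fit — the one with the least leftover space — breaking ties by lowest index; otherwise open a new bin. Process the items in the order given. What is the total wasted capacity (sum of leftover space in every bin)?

Put 9 in bin 1; 1 remain.
Put 3 in bin 2; 7 remain.
Put 7 in bin 2; 0 remain.
Put 7 in bin 3; 3 remain.
Put 5 in bin 4; 5 remain.
Put 5 in bin 4; 0 remain.
Put 8 in bin 5; 2 remain.
Put 1 in bin 1; 0 remain.
Put 9 in bin 6; 1 remain.
Put 6 in bin 7; 4 remain.
Put 7 in bin 8; 3 remain.
8 bins × 10 = 80; used 67; unused 13.

13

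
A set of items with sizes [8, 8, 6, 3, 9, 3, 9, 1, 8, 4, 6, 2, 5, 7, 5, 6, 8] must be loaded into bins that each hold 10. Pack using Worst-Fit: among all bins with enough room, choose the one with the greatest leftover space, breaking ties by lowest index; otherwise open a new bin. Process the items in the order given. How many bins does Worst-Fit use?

bin 1: place 8, 2 left
bin 2: place 8, 2 left
bin 3: place 6, 4 left
bin 3: place 3, 1 left
bin 4: place 9, 1 left
bin 5: place 3, 7 left
bin 6: place 9, 1 left
bin 5: place 1, 6 left
bin 7: place 8, 2 left
bin 5: place 4, 2 left
bin 8: place 6, 4 left
bin 8: place 2, 2 left
bin 9: place 5, 5 left
bin 10: place 7, 3 left
bin 9: place 5, 0 left
bin 11: place 6, 4 left
bin 12: place 8, 2 left
Final bins: [8] [8] [6,3] [9] [3,1,4] [9] [8] [6,2] [5,5] [7] [6] [8].

12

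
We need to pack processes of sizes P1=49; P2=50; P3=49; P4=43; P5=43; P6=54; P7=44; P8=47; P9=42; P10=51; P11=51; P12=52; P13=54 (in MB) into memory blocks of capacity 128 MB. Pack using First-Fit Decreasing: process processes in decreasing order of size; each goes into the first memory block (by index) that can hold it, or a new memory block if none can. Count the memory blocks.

6

Sorted descending: 54, 54, 52, 51, 51, 50, 49, 49, 47, 44, 43, 43, 42.
Put 54 MB in memory block 1; 74 MB remain.
Put 54 MB in memory block 1; 20 MB remain.
Put 52 MB in memory block 2; 76 MB remain.
Put 51 MB in memory block 2; 25 MB remain.
Put 51 MB in memory block 3; 77 MB remain.
Put 50 MB in memory block 3; 27 MB remain.
Put 49 MB in memory block 4; 79 MB remain.
Put 49 MB in memory block 4; 30 MB remain.
Put 47 MB in memory block 5; 81 MB remain.
Put 44 MB in memory block 5; 37 MB remain.
Put 43 MB in memory block 6; 85 MB remain.
Put 43 MB in memory block 6; 42 MB remain.
Put 42 MB in memory block 6; 0 MB remain.
Final memory blocks: [54,54] [52,51] [51,50] [49,49] [47,44] [43,43,42].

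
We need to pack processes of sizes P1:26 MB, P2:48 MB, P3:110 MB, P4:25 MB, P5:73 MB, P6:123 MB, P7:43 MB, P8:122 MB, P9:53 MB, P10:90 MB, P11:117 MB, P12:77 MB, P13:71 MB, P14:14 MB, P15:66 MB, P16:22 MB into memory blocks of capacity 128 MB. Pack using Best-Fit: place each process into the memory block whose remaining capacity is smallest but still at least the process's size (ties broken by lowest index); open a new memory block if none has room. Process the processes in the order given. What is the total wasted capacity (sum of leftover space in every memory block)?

Put P1 (26 MB) in memory block 1; 102 MB remain.
Put P2 (48 MB) in memory block 1; 54 MB remain.
Put P3 (110 MB) in memory block 2; 18 MB remain.
Put P4 (25 MB) in memory block 1; 29 MB remain.
Put P5 (73 MB) in memory block 3; 55 MB remain.
Put P6 (123 MB) in memory block 4; 5 MB remain.
Put P7 (43 MB) in memory block 3; 12 MB remain.
Put P8 (122 MB) in memory block 5; 6 MB remain.
Put P9 (53 MB) in memory block 6; 75 MB remain.
Put P10 (90 MB) in memory block 7; 38 MB remain.
Put P11 (117 MB) in memory block 8; 11 MB remain.
Put P12 (77 MB) in memory block 9; 51 MB remain.
Put P13 (71 MB) in memory block 6; 4 MB remain.
Put P14 (14 MB) in memory block 2; 4 MB remain.
Put P15 (66 MB) in memory block 10; 62 MB remain.
Put P16 (22 MB) in memory block 1; 7 MB remain.
10 memory blocks × 128 MB = 1280 MB; used 1080 MB; unused 200 MB.

200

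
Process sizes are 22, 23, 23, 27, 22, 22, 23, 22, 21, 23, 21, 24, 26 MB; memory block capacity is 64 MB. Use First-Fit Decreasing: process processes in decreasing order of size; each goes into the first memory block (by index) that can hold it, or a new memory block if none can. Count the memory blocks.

Sorted descending: 27, 26, 24, 23, 23, 23, 23, 22, 22, 22, 22, 21, 21.
27 MB → memory block 1 (remaining 37 MB)
26 MB → memory block 1 (remaining 11 MB)
24 MB → memory block 2 (remaining 40 MB)
23 MB → memory block 2 (remaining 17 MB)
23 MB → memory block 3 (remaining 41 MB)
23 MB → memory block 3 (remaining 18 MB)
23 MB → memory block 4 (remaining 41 MB)
22 MB → memory block 4 (remaining 19 MB)
22 MB → memory block 5 (remaining 42 MB)
22 MB → memory block 5 (remaining 20 MB)
22 MB → memory block 6 (remaining 42 MB)
21 MB → memory block 6 (remaining 21 MB)
21 MB → memory block 6 (remaining 0 MB)

6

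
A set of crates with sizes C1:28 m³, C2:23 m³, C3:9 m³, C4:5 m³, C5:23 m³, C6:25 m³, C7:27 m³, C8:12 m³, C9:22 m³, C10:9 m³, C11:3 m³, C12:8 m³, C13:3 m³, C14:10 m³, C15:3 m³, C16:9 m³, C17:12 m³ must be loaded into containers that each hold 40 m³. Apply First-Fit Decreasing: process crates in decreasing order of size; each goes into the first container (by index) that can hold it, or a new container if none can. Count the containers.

6 containers

Sorted descending: 28, 27, 25, 23, 23, 22, 12, 12, 10, 9, 9, 9, 8, 5, 3, 3, 3.
container 1: place 28 m³, 12 m³ left
container 2: place 27 m³, 13 m³ left
container 3: place 25 m³, 15 m³ left
container 4: place 23 m³, 17 m³ left
container 5: place 23 m³, 17 m³ left
container 6: place 22 m³, 18 m³ left
container 1: place 12 m³, 0 m³ left
container 2: place 12 m³, 1 m³ left
container 3: place 10 m³, 5 m³ left
container 4: place 9 m³, 8 m³ left
container 5: place 9 m³, 8 m³ left
container 6: place 9 m³, 9 m³ left
container 4: place 8 m³, 0 m³ left
container 3: place 5 m³, 0 m³ left
container 5: place 3 m³, 5 m³ left
container 5: place 3 m³, 2 m³ left
container 6: place 3 m³, 6 m³ left
Final containers: [28,12] [27,12] [25,10,5] [23,9,8] [23,9,3,3] [22,9,3].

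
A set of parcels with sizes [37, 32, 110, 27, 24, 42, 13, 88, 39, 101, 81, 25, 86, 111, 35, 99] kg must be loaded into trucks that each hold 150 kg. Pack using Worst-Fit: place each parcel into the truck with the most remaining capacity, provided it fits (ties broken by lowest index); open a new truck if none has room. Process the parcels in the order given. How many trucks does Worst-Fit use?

truck 1: place 37 kg, 113 kg left
truck 1: place 32 kg, 81 kg left
truck 2: place 110 kg, 40 kg left
truck 1: place 27 kg, 54 kg left
truck 1: place 24 kg, 30 kg left
truck 3: place 42 kg, 108 kg left
truck 3: place 13 kg, 95 kg left
truck 3: place 88 kg, 7 kg left
truck 2: place 39 kg, 1 kg left
truck 4: place 101 kg, 49 kg left
truck 5: place 81 kg, 69 kg left
truck 5: place 25 kg, 44 kg left
truck 6: place 86 kg, 64 kg left
truck 7: place 111 kg, 39 kg left
truck 6: place 35 kg, 29 kg left
truck 8: place 99 kg, 51 kg left
Final trucks: [37,32,27,24] [110,39] [42,13,88] [101] [81,25] [86,35] [111] [99].

8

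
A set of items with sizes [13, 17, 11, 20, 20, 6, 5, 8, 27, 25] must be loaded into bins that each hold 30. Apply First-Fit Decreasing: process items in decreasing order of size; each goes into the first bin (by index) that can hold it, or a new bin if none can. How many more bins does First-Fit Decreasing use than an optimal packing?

0

First-Fit Decreasing: [27] [25,5] [20,8] [20,6] [17,13] [11] → 6 bins.
Total size 152; any packing needs at least ⌈152/30⌉ = 6 bins.
So 6 is already optimal.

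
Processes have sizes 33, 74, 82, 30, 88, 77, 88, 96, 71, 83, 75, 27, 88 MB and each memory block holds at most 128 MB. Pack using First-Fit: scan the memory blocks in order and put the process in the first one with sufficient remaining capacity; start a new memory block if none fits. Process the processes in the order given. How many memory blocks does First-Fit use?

10

Put 33 MB in memory block 1; 95 MB remain.
Put 74 MB in memory block 1; 21 MB remain.
Put 82 MB in memory block 2; 46 MB remain.
Put 30 MB in memory block 2; 16 MB remain.
Put 88 MB in memory block 3; 40 MB remain.
Put 77 MB in memory block 4; 51 MB remain.
Put 88 MB in memory block 5; 40 MB remain.
Put 96 MB in memory block 6; 32 MB remain.
Put 71 MB in memory block 7; 57 MB remain.
Put 83 MB in memory block 8; 45 MB remain.
Put 75 MB in memory block 9; 53 MB remain.
Put 27 MB in memory block 3; 13 MB remain.
Put 88 MB in memory block 10; 40 MB remain.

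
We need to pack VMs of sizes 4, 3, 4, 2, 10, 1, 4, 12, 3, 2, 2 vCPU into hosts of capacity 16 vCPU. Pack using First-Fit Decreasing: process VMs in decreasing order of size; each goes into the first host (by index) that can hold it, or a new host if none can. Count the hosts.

3

Sorted descending: 12, 10, 4, 4, 4, 3, 3, 2, 2, 2, 1.
host 1: place 12 vCPU, 4 vCPU left
host 2: place 10 vCPU, 6 vCPU left
host 1: place 4 vCPU, 0 vCPU left
host 2: place 4 vCPU, 2 vCPU left
host 3: place 4 vCPU, 12 vCPU left
host 3: place 3 vCPU, 9 vCPU left
host 3: place 3 vCPU, 6 vCPU left
host 2: place 2 vCPU, 0 vCPU left
host 3: place 2 vCPU, 4 vCPU left
host 3: place 2 vCPU, 2 vCPU left
host 3: place 1 vCPU, 1 vCPU left
Final hosts: [12,4] [10,4,2] [4,3,3,2,2,1].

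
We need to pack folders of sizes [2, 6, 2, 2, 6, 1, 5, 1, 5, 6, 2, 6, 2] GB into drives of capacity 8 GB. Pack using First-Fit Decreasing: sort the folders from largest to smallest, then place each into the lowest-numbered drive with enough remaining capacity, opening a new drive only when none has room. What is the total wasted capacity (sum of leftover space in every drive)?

Sorted descending: 6, 6, 6, 6, 5, 5, 2, 2, 2, 2, 2, 1, 1.
6 GB → drive 1 (remaining 2 GB)
6 GB → drive 2 (remaining 2 GB)
6 GB → drive 3 (remaining 2 GB)
6 GB → drive 4 (remaining 2 GB)
5 GB → drive 5 (remaining 3 GB)
5 GB → drive 6 (remaining 3 GB)
2 GB → drive 1 (remaining 0 GB)
2 GB → drive 2 (remaining 0 GB)
2 GB → drive 3 (remaining 0 GB)
2 GB → drive 4 (remaining 0 GB)
2 GB → drive 5 (remaining 1 GB)
1 GB → drive 5 (remaining 0 GB)
1 GB → drive 6 (remaining 2 GB)
6 drives × 8 GB = 48 GB; used 46 GB; unused 2 GB.

2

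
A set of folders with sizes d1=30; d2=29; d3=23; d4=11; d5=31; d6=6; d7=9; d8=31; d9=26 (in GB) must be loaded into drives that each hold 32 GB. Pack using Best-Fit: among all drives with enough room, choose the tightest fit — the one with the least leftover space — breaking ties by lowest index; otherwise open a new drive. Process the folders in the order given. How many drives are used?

7

Put d1 (30 GB) in drive 1; 2 GB remain.
Put d2 (29 GB) in drive 2; 3 GB remain.
Put d3 (23 GB) in drive 3; 9 GB remain.
Put d4 (11 GB) in drive 4; 21 GB remain.
Put d5 (31 GB) in drive 5; 1 GB remain.
Put d6 (6 GB) in drive 3; 3 GB remain.
Put d7 (9 GB) in drive 4; 12 GB remain.
Put d8 (31 GB) in drive 6; 1 GB remain.
Put d9 (26 GB) in drive 7; 6 GB remain.
Final drives: [30] [29] [23,6] [11,9] [31] [31] [26].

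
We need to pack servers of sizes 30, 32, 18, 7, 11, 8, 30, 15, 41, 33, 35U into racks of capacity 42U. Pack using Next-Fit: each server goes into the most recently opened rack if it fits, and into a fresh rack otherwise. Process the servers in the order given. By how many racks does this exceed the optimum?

Next-Fit: [30] [32] [18,7,11] [8,30] [15] [41] [33] [35] → 8 racks.
Total size 260U; any packing needs at least ⌈260/42⌉ = 7 racks.
An optimal packing achieves that bound: [41] [35,7] [33,8] [32] [30,11] [30] [18,15] → 7 racks.
Excess: 8 − 7 = 1.

1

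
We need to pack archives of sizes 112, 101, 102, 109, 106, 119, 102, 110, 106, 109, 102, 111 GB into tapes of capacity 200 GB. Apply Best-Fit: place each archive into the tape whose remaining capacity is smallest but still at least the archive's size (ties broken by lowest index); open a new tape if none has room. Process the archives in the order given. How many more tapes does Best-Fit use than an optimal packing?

Best-Fit: [112] [101] [102] [109] [106] [119] [102] [110] [106] [109] [102] [111] → 12 tapes.
12 archives exceed 100 GB (half the capacity), and no two of those can share a tape, so at least 12 tapes are needed.
So 12 is already optimal.

0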